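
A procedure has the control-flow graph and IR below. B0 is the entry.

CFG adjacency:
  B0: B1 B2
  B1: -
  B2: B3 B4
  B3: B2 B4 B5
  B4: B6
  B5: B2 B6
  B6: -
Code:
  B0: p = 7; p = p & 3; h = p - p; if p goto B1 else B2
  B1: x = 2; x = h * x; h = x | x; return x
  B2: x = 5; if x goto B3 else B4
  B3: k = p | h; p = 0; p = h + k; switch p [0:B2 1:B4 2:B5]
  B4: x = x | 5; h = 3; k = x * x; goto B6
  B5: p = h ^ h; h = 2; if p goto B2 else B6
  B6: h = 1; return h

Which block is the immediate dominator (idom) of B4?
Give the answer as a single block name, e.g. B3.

Answer: B2

Analysis:
idom tree: B1←B0 B2←B0 B3←B2 B4←B2 B5←B3 B6←B2
Dom at joins:
  B2: preds {B0,B3,B5}: {B0} ∩ {B0,B2,B3} ∩ {B0,B2,B3,B5} = {B0}; idom=B0
  B4: preds {B2,B3}: {B0,B2} ∩ {B0,B2,B3} = {B0,B2}; idom=B2
  B6: preds {B4,B5}: {B0,B2,B4} ∩ {B0,B2,B3,B5} = {B0,B2}; idom=B2

idom(B4) = B2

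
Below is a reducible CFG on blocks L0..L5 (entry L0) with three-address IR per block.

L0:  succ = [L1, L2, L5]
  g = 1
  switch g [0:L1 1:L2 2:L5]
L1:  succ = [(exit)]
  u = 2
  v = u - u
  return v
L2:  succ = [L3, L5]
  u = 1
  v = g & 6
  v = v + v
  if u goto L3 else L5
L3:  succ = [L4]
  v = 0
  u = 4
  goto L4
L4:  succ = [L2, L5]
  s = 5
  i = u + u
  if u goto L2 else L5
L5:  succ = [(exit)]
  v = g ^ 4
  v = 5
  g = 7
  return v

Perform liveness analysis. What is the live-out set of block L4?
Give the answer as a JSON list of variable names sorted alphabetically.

Block summaries:
  L0 def {g} use ∅
  L1 def {u,v} use ∅
  L2 def {u,v} use {g}
  L3 def {u,v} use ∅
  L4 def {i,s} use {u}
  L5 def {g,v} use {g}

Live sets:
  live L0: ∅→{g}
  live L1: ∅→∅
  live L2: {g}→{g}
  live L3: {g}→{g,u}
  live L4: {g,u}→{g}
  live L5: {g}→∅

live-out(L4) = ["g"]

Answer: ["g"]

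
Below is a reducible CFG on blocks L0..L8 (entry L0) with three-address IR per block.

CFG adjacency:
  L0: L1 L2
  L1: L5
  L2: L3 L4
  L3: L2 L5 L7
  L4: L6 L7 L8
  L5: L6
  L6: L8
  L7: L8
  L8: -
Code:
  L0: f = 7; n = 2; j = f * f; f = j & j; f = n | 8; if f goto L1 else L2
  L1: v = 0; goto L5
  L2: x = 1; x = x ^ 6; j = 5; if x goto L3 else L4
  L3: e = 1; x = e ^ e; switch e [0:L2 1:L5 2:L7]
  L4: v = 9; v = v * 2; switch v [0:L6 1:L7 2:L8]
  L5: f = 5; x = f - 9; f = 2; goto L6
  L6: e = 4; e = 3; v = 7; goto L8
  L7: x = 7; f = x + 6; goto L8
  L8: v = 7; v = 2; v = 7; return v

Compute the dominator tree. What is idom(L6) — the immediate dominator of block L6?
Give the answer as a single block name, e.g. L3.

Answer: L0

Analysis:
idom tree: L1←L0 L2←L0 L3←L2 L4←L2 L5←L0 L6←L0 L7←L2 L8←L0
Join-block Dom:
  L2: preds {L0,L3}: {L0} ∩ {L0,L2,L3} = {L0}; idom=L0
  L5: preds {L1,L3}: {L0,L1} ∩ {L0,L2,L3} = {L0}; idom=L0
  L6: preds {L4,L5}: {L0,L2,L4} ∩ {L0,L5} = {L0}; idom=L0
  L7: preds {L3,L4}: {L0,L2,L3} ∩ {L0,L2,L4} = {L0,L2}; idom=L2
  L8: preds {L4,L6,L7}: {L0,L2,L4} ∩ {L0,L6} ∩ {L0,L2,L7} = {L0}; idom=L0

idom(L6) = L0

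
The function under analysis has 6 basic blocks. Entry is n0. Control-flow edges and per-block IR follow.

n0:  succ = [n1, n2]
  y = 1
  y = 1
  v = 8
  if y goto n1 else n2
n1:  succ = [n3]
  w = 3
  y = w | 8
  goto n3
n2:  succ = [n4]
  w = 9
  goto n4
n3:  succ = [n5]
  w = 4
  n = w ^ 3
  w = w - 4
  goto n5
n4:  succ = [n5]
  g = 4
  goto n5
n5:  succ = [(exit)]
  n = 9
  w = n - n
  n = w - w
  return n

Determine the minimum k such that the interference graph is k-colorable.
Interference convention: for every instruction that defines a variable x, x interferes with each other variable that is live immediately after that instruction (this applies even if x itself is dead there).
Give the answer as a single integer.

Per-block:
  n0: def={v,y} ue=∅
  n1: def={w,y} ue=∅
  n2: def={w} ue=∅
  n3: def={n,w} ue=∅
  n4: def={g} ue=∅
  n5: def={n,w} ue=∅

Live sets:
  n0 li=∅ lo=∅
  n1 li=∅ lo=∅
  n2 li=∅ lo=∅
  n3 li=∅ lo=∅
  n4 li=∅ lo=∅
  n5 li=∅ lo=∅

Interfere edges:
  g — ∅
  n — {w}
  v — {y}
  w — {n}
  y — {v}

Chromatic number:
  lower bound: {n,w} mutually conflict ⇒ χ ≥ 2
  assign g→r0 n→r0 v→r0 w→r1 y→r1 — no edge inside a register ⇒ χ ≤ 2
  χ = 2

Answer: 2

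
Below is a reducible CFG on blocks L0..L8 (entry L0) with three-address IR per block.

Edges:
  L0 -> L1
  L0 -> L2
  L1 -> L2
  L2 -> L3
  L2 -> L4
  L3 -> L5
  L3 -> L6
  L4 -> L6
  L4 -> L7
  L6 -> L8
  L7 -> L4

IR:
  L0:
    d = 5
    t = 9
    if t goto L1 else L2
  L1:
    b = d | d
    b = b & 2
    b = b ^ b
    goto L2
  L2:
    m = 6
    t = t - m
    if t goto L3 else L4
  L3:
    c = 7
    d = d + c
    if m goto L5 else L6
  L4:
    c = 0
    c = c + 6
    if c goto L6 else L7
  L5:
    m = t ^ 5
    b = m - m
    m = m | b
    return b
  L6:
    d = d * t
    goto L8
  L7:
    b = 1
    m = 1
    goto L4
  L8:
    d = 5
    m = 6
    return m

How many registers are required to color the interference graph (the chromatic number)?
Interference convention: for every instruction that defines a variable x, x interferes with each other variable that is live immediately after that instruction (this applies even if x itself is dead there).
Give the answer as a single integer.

Answer: 4

Derivation:
Block summaries:
  L0: {d,t} / ∅
  L1: {b} / {d}
  L2: {m,t} / {t}
  L3: {c,d} / {d,m}
  L4: {c} / ∅
  L5: {b,m} / {t}
  L6: {d} / {d,t}
  L7: {b,m} / ∅
  L8: {d,m} / ∅

Liveness:
  live L0: ∅→{d,t}
  live L1: {d,t}→{d,t}
  live L2: {d,t}→{d,m,t}
  live L3: {d,m,t}→{d,t}
  live L4: {d,t}→{d,t}
  live L5: {t}→∅
  live L6: {d,t}→∅
  live L7: {d,t}→{d,t}
  live L8: ∅→∅

Interfere edges:
  b↔{d,m,t}
  c↔{d,m,t}
  d↔{b,c,m,t}
  m↔{b,c,d,t}
  t↔{b,c,d,m}

Colouring:
  {b,d,m,t} pairwise interfere (4-clique) ⇒ χ ≥ 4
  assign b→c3 c→c3 d→c0 m→c1 t→c2 — no edge inside a register ⇒ χ ≤ 4
  χ = 4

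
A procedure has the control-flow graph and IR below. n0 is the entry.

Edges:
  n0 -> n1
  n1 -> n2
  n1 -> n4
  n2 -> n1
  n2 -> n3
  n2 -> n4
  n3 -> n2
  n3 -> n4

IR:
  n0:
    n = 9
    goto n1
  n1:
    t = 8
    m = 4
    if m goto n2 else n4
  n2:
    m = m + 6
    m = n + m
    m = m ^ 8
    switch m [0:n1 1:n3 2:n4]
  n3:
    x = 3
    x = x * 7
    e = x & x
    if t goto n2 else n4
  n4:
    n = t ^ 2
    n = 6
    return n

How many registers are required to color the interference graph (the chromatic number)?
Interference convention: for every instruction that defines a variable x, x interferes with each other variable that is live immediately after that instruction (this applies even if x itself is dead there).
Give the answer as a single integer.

Answer: 4

Working:
def/use:
  n0: {n} / ∅
  n1: {m,t} / ∅
  n2: {m} / {m,n}
  n3: {e,x} / {t}
  n4: {n} / {t}

Liveness:
  n0: in=∅ out={n}
  n1: in={n} out={m,n,t}
  n2: in={m,n,t} out={m,n,t}
  n3: in={m,n,t} out={m,n,t}
  n4: in={t} out=∅

Interfere edges:
  e↔{m,n,t}
  m↔{e,n,t,x}
  n↔{e,m,t,x}
  t↔{e,m,n,x}
  x↔{m,n,t}

Chromatic number:
  lower bound: {e,m,n,t} mutually conflict ⇒ χ ≥ 4
  4-colouring: R0={m}  R1={n}  R2={t}  R3={e,x}
  χ = 4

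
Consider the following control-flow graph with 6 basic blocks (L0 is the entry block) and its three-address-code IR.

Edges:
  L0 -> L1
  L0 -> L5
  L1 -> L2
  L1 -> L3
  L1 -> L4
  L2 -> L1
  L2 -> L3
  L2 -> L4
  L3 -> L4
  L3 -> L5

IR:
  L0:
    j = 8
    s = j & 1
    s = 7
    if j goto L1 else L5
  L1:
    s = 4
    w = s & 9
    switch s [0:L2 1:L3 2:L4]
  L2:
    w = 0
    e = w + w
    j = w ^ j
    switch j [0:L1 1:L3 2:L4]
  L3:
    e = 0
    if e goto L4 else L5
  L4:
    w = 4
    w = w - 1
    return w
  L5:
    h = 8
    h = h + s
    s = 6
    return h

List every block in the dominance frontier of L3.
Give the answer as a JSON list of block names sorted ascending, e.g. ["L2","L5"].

Answer: ["L4", "L5"]

Analysis:
idom tree: L1←L0 L2←L1 L3←L1 L4←L1 L5←L0
Dom∩ at merges:
  L1: preds {L0,L2}: {L0} ∩ {L0,L1,L2} = {L0}; idom=L0
  L3: preds {L1,L2}: {L0,L1} ∩ {L0,L1,L2} = {L0,L1}; idom=L1
  L4: preds {L1,L2,L3}: {L0,L1} ∩ {L0,L1,L2} ∩ {L0,L1,L3} = {L0,L1}; idom=L1
  L5: preds {L0,L3}: {L0} ∩ {L0,L1,L3} = {L0}; idom=L0

Frontier:
  L1←L0: walk · to L0
  L1←L2: walk L2→L1 to L0
  L3←L1: walk · to L1
  L3←L2: walk L2 to L1
  L4←L1: walk · to L1
  L4←L2: walk L2 to L1
  L4←L3: walk L3 to L1
  L5←L0: walk · to L0
  L5←L3: walk L3→L1 to L0
  DF(L0)=∅
  DF(L1)={L1,L5}
  DF(L2)={L1,L3,L4}
  DF(L3)={L4,L5}
  DF(L4)=∅
  DF(L5)=∅

DF(L3) = ["L4", "L5"]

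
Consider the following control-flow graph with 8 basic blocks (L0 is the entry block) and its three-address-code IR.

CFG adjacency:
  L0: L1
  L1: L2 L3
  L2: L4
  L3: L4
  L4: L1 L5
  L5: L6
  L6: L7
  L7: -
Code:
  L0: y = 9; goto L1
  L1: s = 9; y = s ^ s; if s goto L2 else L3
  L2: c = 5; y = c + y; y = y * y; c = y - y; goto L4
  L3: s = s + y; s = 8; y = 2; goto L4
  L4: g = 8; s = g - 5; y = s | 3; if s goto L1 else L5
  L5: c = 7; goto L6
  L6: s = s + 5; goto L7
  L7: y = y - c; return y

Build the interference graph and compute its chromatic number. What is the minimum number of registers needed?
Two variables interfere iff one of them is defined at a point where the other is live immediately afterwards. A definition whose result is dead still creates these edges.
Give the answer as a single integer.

Answer: 3

Working:
def/use:
  L0: def={y} ue=∅
  L1: def={s,y} ue=∅
  L2: def={c,y} ue={y}
  L3: def={s,y} ue={s,y}
  L4: def={g,s,y} ue=∅
  L5: def={c} ue=∅
  L6: def={s} ue={s}
  L7: def={y} ue={c,y}

Liveness:
  live L0: ∅→∅
  live L1: ∅→{s,y}
  live L2: {y}→∅
  live L3: {s,y}→∅
  live L4: ∅→{s,y}
  live L5: {s,y}→{c,s,y}
  live L6: {c,s,y}→{c,y}
  live L7: {c,y}→∅

Interfere edges:
  c↔{s,y}
  g↔∅
  s↔{c,y}
  y↔{c,s}

Colouring:
  lower bound: {c,s,y} mutually conflict ⇒ χ ≥ 3
  assign c→R0 g→R0 s→R1 y→R2 — no edge inside a register ⇒ χ ≤ 3
  χ = 3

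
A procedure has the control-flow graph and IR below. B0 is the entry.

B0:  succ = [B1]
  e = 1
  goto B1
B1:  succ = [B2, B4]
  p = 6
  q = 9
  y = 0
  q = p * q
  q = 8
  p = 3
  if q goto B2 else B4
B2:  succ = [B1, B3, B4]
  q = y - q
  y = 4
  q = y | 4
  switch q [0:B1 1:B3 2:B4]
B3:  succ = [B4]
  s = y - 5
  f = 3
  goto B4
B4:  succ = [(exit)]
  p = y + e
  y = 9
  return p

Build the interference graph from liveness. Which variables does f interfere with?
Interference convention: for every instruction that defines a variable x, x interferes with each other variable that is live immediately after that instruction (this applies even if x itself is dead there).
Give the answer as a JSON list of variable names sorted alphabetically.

Answer: ["e", "y"]

Analysis:
Block summaries:
  B0: def={e} ue=∅
  B1: def={p,q,y} ue=∅
  B2: def={q,y} ue={q,y}
  B3: def={f,s} ue={y}
  B4: def={p,y} ue={e,y}

Live sets:
  B0 li=∅ lo={e}
  B1 li={e} lo={e,q,y}
  B2 li={e,q,y} lo={e,y}
  B3 li={e,y} lo={e,y}
  B4 li={e,y} lo=∅

Conflict graph:
  e↔{f,p,q,s,y}
  f↔{e,y}
  p↔{e,q,y}
  q↔{e,p,y}
  s↔{e,y}
  y↔{e,f,p,q,s}

N(f) = ["e", "y"]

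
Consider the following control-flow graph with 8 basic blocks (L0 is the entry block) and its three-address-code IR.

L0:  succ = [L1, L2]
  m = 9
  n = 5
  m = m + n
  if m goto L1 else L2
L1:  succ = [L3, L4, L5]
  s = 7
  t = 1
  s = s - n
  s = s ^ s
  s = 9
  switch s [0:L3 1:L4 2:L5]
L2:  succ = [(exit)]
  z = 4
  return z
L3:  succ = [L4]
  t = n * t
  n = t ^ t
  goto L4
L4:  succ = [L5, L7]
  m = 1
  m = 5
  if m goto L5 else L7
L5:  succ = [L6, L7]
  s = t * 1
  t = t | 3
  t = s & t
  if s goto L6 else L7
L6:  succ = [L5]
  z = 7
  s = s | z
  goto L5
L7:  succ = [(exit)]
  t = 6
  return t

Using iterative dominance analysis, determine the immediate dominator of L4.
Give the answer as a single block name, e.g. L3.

idom tree: L1←L0 L2←L0 L3←L1 L4←L1 L5←L1 L6←L5 L7←L1
Dom∩ at merges:
  L4: preds {L1,L3}: {L0,L1} ∩ {L0,L1,L3} = {L0,L1}; idom=L1
  L5: preds {L1,L4,L6}: {L0,L1} ∩ {L0,L1,L4} ∩ {L0,L1,L5,L6} = {L0,L1}; idom=L1
  L7: preds {L4,L5}: {L0,L1,L4} ∩ {L0,L1,L5} = {L0,L1}; idom=L1

idom(L4) = L1

Answer: L1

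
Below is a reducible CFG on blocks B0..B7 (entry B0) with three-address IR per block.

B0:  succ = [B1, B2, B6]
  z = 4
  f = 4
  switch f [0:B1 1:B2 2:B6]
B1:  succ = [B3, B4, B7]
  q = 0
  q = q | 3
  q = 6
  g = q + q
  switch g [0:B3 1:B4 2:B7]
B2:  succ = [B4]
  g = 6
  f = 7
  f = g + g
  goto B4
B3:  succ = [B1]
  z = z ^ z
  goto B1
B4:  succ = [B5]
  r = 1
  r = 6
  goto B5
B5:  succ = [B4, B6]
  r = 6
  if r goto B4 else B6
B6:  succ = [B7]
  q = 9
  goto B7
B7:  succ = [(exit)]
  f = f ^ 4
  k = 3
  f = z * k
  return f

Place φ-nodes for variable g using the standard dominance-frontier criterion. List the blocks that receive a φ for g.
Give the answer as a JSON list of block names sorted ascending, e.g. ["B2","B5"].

idom tree: B1←B0 B2←B0 B3←B1 B4←B0 B5←B4 B6←B0 B7←B0
Dom at joins:
  B1: preds {B0,B3}: {B0} ∩ {B0,B1,B3} = {B0}; idom=B0
  B4: preds {B1,B2,B5}: {B0,B1} ∩ {B0,B2} ∩ {B0,B4,B5} = {B0}; idom=B0
  B6: preds {B0,B5}: {B0} ∩ {B0,B4,B5} = {B0}; idom=B0
  B7: preds {B1,B6}: {B0,B1} ∩ {B0,B6} = {B0}; idom=B0

DF walk-up:
  join B1 pred B0: · stop@B0
  join B1 pred B3: B3→B1 stop@B0
  join B4 pred B1: B1 stop@B0
  join B4 pred B2: B2 stop@B0
  join B4 pred B5: B5→B4 stop@B0
  join B6 pred B0: · stop@B0
  join B6 pred B5: B5→B4 stop@B0
  join B7 pred B1: B1 stop@B0
  join B7 pred B6: B6 stop@B0
  DF(B0)=∅
  DF(B1)={B1,B4,B7}
  DF(B2)={B4}
  DF(B3)={B1}
  DF(B4)={B4,B6}
  DF(B5)={B4,B6}
  DF(B6)={B7}
  DF(B7)=∅

φ for g: defs {B1,B2}
  DF⁺ = {B1,B4,B6,B7}

Answer: ["B1", "B4", "B6", "B7"]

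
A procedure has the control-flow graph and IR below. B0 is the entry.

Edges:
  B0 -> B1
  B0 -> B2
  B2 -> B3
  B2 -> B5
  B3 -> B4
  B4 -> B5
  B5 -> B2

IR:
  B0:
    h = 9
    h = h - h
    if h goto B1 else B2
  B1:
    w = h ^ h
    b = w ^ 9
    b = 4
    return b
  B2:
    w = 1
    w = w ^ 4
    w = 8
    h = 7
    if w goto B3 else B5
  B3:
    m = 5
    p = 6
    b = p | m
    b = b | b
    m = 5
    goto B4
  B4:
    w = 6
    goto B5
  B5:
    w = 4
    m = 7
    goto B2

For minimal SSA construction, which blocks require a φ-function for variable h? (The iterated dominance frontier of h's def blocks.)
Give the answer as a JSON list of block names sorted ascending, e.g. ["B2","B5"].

Answer: ["B2"]

Working:
idom tree: B1←B0 B2←B0 B3←B2 B4←B3 B5←B2
Dom∩ at merges:
  B2: preds {B0,B5}: {B0} ∩ {B0,B2,B5} = {B0}; idom=B0
  B5: preds {B2,B4}: {B0,B2} ∩ {B0,B2,B3,B4} = {B0,B2}; idom=B2

DF derivation:
  B2←B0: walk · to B0
  B2←B5: walk B5→B2 to B0
  B5←B2: walk · to B2
  B5←B4: walk B4→B3 to B2
  B0 → ∅
  B1 → ∅
  B2 → {B2}
  B3 → {B5}
  B4 → {B5}
  B5 → {B2}

φ for h: defs {B0,B2}
  DF⁺ = {B2}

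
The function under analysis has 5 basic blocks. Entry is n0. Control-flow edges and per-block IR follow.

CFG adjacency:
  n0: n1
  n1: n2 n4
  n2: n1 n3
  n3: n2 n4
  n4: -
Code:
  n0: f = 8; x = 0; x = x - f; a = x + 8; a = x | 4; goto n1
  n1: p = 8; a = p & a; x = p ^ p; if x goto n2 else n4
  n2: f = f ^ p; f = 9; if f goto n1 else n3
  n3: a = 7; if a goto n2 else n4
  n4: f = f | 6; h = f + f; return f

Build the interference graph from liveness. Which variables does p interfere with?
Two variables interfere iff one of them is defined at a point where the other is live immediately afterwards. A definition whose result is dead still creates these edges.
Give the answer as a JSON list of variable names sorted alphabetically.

Per-block:
  n0: def={a,f,x} ue=∅
  n1: def={a,p,x} ue={a}
  n2: def={f} ue={f,p}
  n3: def={a} ue=∅
  n4: def={f,h} ue={f}

Liveness:
  n0 li=∅ lo={a,f}
  n1 li={a,f} lo={a,f,p}
  n2 li={a,f,p} lo={a,f,p}
  n3 li={f,p} lo={a,f,p}
  n4 li={f} lo=∅

Interference:
  a↔{f,p,x}
  f↔{a,h,p,x}
  h↔{f}
  p↔{a,f,x}
  x↔{a,f,p}

N(p) = ["a", "f", "x"]

Answer: ["a", "f", "x"]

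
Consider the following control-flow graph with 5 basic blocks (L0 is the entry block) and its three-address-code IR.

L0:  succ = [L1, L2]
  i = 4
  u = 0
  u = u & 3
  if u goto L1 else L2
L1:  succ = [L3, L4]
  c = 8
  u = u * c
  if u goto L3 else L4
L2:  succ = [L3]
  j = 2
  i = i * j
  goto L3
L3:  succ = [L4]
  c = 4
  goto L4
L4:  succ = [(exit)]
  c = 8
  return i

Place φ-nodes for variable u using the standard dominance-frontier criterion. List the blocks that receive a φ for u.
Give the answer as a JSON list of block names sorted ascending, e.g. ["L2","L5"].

idom tree: L1←L0 L2←L0 L3←L0 L4←L0
Join-block Dom:
  L3: preds {L1,L2}: {L0,L1} ∩ {L0,L2} = {L0}; idom=L0
  L4: preds {L1,L3}: {L0,L1} ∩ {L0,L3} = {L0}; idom=L0

Frontier:
  L3←L1: walk L1 to L0
  L3←L2: walk L2 to L0
  L4←L1: walk L1 to L0
  L4←L3: walk L3 to L0
  L0 → ∅
  L1 → {L3,L4}
  L2 → {L3}
  L3 → {L4}
  L4 → ∅

φ for u: defs {L0,L1}
  DF⁺ = {L3,L4}

Answer: ["L3", "L4"]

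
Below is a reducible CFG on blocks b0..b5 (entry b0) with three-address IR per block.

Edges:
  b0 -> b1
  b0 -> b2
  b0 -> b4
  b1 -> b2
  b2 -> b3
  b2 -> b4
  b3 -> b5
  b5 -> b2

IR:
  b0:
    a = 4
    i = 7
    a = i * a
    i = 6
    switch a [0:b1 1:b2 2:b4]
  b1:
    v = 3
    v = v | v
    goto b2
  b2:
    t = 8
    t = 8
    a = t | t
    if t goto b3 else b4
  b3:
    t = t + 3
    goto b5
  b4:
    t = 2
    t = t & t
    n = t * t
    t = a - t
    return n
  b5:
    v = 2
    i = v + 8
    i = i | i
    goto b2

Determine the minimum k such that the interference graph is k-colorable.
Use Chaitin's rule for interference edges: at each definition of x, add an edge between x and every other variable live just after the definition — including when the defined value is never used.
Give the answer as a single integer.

Answer: 3

Derivation:
Block summaries:
  b0: def={a,i} ue=∅
  b1: def={v} ue=∅
  b2: def={a,t} ue=∅
  b3: def={t} ue={t}
  b4: def={n,t} ue={a}
  b5: def={i,v} ue=∅

Backward fixpoint:
  live b0: ∅→{a}
  live b1: ∅→∅
  live b2: ∅→{a,t}
  live b3: {t}→∅
  live b4: {a}→∅
  live b5: ∅→∅

Interfere edges:
  a↔{i,n,t}
  i↔{a}
  n↔{a,t}
  t↔{a,n}
  v↔∅

Registers:
  clique {a,n,t} ⇒ need ≥ 3
  assign a→c0 i→c1 n→c1 t→c2 v→c0 — no edge inside a register ⇒ χ ≤ 3
  χ = 3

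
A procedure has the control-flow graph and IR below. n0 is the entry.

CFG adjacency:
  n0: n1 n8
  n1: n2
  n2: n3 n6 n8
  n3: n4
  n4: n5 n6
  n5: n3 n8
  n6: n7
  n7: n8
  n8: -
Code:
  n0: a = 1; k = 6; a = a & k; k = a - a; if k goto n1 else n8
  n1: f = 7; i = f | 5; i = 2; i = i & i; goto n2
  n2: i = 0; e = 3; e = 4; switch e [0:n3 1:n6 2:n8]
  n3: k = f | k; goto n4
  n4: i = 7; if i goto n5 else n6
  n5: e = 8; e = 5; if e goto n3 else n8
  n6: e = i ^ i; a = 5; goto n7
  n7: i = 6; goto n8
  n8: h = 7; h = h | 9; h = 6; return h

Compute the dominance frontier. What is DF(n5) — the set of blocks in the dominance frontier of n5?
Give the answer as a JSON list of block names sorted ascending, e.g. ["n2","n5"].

Answer: ["n3", "n8"]

Working:
idom tree: n1←n0 n2←n1 n3←n2 n4←n3 n5←n4 n6←n2 n7←n6 n8←n0
Dom∩ at merges:
  n3: preds {n2,n5}: {n0,n1,n2} ∩ {n0,n1,n2,n3,n4,n5} = {n0,n1,n2}; idom=n2
  n6: preds {n2,n4}: {n0,n1,n2} ∩ {n0,n1,n2,n3,n4} = {n0,n1,n2}; idom=n2
  n8: preds {n0,n2,n5,n7}: {n0} ∩ {n0,n1,n2} ∩ {n0,n1,n2,n3,n4,n5} ∩ {n0,n1,n2,n6,n7} = {n0}; idom=n0

Frontier:
  n3←n2: walk · to n2
  n3←n5: walk n5→n4→n3 to n2
  n6←n2: walk · to n2
  n6←n4: walk n4→n3 to n2
  n8←n0: walk · to n0
  n8←n2: walk n2→n1 to n0
  n8←n5: walk n5→n4→n3→n2→n1 to n0
  n8←n7: walk n7→n6→n2→n1 to n0
  n0 → ∅
  n1 → {n8}
  n2 → {n8}
  n3 → {n3,n6,n8}
  n4 → {n3,n6,n8}
  n5 → {n3,n8}
  n6 → {n8}
  n7 → {n8}
  n8 → ∅

DF(n5) = ["n3", "n8"]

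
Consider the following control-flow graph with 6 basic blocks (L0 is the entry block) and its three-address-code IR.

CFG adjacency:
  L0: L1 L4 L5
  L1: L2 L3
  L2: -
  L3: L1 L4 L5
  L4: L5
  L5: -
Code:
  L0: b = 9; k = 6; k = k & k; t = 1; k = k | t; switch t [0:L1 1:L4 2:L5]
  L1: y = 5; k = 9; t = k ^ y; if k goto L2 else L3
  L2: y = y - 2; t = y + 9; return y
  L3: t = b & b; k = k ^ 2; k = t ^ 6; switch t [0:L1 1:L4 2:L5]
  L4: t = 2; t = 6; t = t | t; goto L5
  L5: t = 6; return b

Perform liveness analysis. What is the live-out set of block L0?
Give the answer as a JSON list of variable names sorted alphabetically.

Answer: ["b"]

Derivation:
def/use:
  L0 def {b,k,t} use ∅
  L1 def {k,t,y} use ∅
  L2 def {t,y} use {y}
  L3 def {k,t} use {b,k}
  L4 def {t} use ∅
  L5 def {t} use {b}

Live sets:
  L0 li=∅ lo={b}
  L1 li={b} lo={b,k,y}
  L2 li={y} lo=∅
  L3 li={b,k} lo={b}
  L4 li={b} lo={b}
  L5 li={b} lo=∅

live-out(L0) = ["b"]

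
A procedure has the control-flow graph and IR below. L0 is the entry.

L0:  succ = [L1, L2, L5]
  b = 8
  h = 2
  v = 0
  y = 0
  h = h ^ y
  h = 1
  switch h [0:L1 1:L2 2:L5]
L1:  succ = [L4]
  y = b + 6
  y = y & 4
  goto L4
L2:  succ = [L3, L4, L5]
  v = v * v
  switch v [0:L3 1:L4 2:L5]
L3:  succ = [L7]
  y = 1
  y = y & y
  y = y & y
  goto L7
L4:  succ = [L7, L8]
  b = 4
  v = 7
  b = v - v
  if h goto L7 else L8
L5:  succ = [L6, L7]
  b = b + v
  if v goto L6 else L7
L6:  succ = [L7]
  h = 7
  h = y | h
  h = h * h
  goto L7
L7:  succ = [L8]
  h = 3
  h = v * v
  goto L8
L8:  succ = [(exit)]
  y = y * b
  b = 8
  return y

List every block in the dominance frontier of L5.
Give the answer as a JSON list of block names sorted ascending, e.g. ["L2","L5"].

Answer: ["L7"]

Working:
idom tree: L1←L0 L2←L0 L3←L2 L4←L0 L5←L0 L6←L5 L7←L0 L8←L0
Dom∩ at merges:
  L4: preds {L1,L2}: {L0,L1} ∩ {L0,L2} = {L0}; idom=L0
  L5: preds {L0,L2}: {L0} ∩ {L0,L2} = {L0}; idom=L0
  L7: preds {L3,L4,L5,L6}: {L0,L2,L3} ∩ {L0,L4} ∩ {L0,L5} ∩ {L0,L5,L6} = {L0}; idom=L0
  L8: preds {L4,L7}: {L0,L4} ∩ {L0,L7} = {L0}; idom=L0

DF walk-up:
  join L4 pred L1: L1 stop@L0
  join L4 pred L2: L2 stop@L0
  join L5 pred L0: · stop@L0
  join L5 pred L2: L2 stop@L0
  join L7 pred L3: L3→L2 stop@L0
  join L7 pred L4: L4 stop@L0
  join L7 pred L5: L5 stop@L0
  join L7 pred L6: L6→L5 stop@L0
  join L8 pred L4: L4 stop@L0
  join L8 pred L7: L7 stop@L0
  L0 → ∅
  L1 → {L4}
  L2 → {L4,L5,L7}
  L3 → {L7}
  L4 → {L7,L8}
  L5 → {L7}
  L6 → {L7}
  L7 → {L8}
  L8 → ∅

DF(L5) = ["L7"]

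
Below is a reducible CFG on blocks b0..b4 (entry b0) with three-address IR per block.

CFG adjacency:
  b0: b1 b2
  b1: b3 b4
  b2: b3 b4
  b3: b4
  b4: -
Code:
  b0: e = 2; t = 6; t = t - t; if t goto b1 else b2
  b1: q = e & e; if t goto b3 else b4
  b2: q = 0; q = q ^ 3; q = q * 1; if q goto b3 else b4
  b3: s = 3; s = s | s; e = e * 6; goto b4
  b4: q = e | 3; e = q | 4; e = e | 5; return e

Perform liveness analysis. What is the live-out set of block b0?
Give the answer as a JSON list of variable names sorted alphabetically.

Per-block:
  b0: def={e,t} ue=∅
  b1: def={q} ue={e,t}
  b2: def={q} ue=∅
  b3: def={e,s} ue={e}
  b4: def={e,q} ue={e}

Liveness:
  b0 li=∅ lo={e,t}
  b1 li={e,t} lo={e}
  b2 li={e} lo={e}
  b3 li={e} lo={e}
  b4 li={e} lo=∅

live-out(b0) = ["e", "t"]

Answer: ["e", "t"]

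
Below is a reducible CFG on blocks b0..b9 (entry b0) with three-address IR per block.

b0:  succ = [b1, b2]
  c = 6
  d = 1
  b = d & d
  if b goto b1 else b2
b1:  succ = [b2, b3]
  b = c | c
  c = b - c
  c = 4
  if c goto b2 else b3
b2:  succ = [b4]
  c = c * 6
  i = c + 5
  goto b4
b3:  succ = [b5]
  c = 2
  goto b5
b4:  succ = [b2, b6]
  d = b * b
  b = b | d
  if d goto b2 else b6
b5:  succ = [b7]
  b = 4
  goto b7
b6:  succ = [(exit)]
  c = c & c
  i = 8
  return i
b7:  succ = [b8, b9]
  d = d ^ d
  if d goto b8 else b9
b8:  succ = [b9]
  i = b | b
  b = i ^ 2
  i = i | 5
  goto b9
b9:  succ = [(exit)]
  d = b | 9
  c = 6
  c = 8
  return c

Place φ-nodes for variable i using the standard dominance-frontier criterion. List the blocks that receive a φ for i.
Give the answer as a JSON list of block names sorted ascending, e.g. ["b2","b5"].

idom tree: b1←b0 b2←b0 b3←b1 b4←b2 b5←b3 b6←b4 b7←b5 b8←b7 b9←b7
Join-block Dom:
  b2: preds {b0,b1,b4}: {b0} ∩ {b0,b1} ∩ {b0,b2,b4} = {b0}; idom=b0
  b9: preds {b7,b8}: {b0,b1,b3,b5,b7} ∩ {b0,b1,b3,b5,b7,b8} = {b0,b1,b3,b5,b7}; idom=b7

DF derivation:
  b2←b0: walk · to b0
  b2←b1: walk b1 to b0
  b2←b4: walk b4→b2 to b0
  b9←b7: walk · to b7
  b9←b8: walk b8 to b7
  b0 → ∅
  b1 → {b2}
  b2 → {b2}
  b3 → ∅
  b4 → {b2}
  b5 → ∅
  b6 → ∅
  b7 → ∅
  b8 → {b9}
  b9 → ∅

φ for i: defs {b2,b6,b8}
  DF⁺ = {b2,b9}

Answer: ["b2", "b9"]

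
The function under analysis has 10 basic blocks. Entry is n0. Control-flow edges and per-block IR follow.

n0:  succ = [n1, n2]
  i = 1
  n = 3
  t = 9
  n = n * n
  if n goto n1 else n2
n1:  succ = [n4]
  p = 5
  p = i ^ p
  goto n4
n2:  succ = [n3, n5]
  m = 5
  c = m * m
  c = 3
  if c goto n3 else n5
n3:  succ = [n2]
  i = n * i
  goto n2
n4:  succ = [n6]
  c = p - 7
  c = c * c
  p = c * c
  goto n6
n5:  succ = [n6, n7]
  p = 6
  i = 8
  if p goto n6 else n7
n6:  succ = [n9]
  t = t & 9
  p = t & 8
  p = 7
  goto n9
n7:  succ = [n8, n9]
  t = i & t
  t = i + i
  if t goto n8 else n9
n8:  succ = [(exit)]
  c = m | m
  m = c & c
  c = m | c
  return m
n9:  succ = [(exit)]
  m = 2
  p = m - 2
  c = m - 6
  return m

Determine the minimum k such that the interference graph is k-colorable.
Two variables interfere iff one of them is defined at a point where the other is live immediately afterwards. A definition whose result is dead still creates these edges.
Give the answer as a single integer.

Answer: 5

Working:
def/use:
  n0 def {i,n,t} use ∅
  n1 def {p} use {i}
  n2 def {c,m} use ∅
  n3 def {i} use {i,n}
  n4 def {c,p} use {p}
  n5 def {i,p} use ∅
  n6 def {p,t} use {t}
  n7 def {t} use {i,t}
  n8 def {c,m} use {m}
  n9 def {c,m,p} use ∅

Liveness:
  n0: in=∅ out={i,n,t}
  n1: in={i,t} out={p,t}
  n2: in={i,n,t} out={i,m,n,t}
  n3: in={i,n,t} out={i,n,t}
  n4: in={p,t} out={t}
  n5: in={m,t} out={i,m,t}
  n6: in={t} out=∅
  n7: in={i,m,t} out={m}
  n8: in={m} out=∅
  n9: in=∅ out=∅

Interference:
  c — {i,m,n,t}
  i — {c,m,n,p,t}
  m — {c,i,n,p,t}
  n — {c,i,m,t}
  p — {i,m,t}
  t — {c,i,m,n,p}

Chromatic number:
  lower bound: {c,i,m,n,t} mutually conflict ⇒ χ ≥ 5
  5-colouring: c0={i}  c1={m}  c2={t}  c3={c,p}  c4={n}
  χ = 5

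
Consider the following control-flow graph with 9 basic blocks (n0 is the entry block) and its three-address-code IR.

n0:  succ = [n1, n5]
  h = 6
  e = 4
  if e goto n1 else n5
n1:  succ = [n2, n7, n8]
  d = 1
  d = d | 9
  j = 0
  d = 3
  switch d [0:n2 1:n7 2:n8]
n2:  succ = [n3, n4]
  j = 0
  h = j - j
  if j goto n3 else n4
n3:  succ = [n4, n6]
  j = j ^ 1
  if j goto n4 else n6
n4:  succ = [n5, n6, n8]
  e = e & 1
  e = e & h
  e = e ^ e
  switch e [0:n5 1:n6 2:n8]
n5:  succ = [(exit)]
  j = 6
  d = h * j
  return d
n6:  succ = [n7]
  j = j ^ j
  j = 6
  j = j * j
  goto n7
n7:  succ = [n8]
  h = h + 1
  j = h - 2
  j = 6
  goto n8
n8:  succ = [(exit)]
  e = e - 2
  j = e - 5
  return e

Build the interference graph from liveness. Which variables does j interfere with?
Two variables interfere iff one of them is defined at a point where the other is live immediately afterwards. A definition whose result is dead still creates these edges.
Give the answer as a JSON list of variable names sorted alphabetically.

Answer: ["e", "h"]

Derivation:
Block summaries:
  n0: {e,h} / ∅
  n1: {d,j} / ∅
  n2: {h,j} / ∅
  n3: {j} / {j}
  n4: {e} / {e,h}
  n5: {d,j} / {h}
  n6: {j} / {j}
  n7: {h,j} / {h}
  n8: {e,j} / {e}

Liveness:
  live n0: ∅→{e,h}
  live n1: {e,h}→{e,h}
  live n2: {e}→{e,h,j}
  live n3: {e,h,j}→{e,h,j}
  live n4: {e,h,j}→{e,h,j}
  live n5: {h}→∅
  live n6: {e,h,j}→{e,h}
  live n7: {e,h}→{e}
  live n8: {e}→∅

Conflict graph:
  d: {e,h}
  e: {d,h,j}
  h: {d,e,j}
  j: {e,h}

N(j) = ["e", "h"]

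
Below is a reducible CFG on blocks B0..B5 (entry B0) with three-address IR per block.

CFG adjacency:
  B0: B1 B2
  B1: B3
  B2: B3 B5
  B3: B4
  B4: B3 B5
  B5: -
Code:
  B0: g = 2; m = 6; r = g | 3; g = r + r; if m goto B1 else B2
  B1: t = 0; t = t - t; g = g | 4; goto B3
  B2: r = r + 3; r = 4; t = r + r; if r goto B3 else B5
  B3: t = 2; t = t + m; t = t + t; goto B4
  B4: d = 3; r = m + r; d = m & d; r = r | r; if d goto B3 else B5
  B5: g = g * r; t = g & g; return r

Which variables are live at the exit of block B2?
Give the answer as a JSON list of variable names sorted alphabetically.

Answer: ["g", "m", "r"]

Analysis:
Block summaries:
  B0: def={g,m,r} ue=∅
  B1: def={g,t} ue={g}
  B2: def={r,t} ue={r}
  B3: def={t} ue={m}
  B4: def={d,r} ue={m,r}
  B5: def={g,t} ue={g,r}

Liveness:
  B0 li=∅ lo={g,m,r}
  B1 li={g,m,r} lo={g,m,r}
  B2 li={g,m,r} lo={g,m,r}
  B3 li={g,m,r} lo={g,m,r}
  B4 li={g,m,r} lo={g,m,r}
  B5 li={g,r} lo=∅

live-out(B2) = ["g", "m", "r"]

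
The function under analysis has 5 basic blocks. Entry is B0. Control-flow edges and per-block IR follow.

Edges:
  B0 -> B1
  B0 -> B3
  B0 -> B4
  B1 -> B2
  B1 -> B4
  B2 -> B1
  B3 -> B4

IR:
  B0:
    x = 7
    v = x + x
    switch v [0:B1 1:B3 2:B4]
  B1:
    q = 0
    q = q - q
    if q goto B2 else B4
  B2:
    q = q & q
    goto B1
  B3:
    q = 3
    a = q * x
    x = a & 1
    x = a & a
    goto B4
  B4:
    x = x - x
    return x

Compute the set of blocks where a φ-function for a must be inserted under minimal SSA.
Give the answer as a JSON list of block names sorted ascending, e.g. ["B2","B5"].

idom tree: B1←B0 B2←B1 B3←B0 B4←B0
Join-block Dom:
  B1: preds {B0,B2}: {B0} ∩ {B0,B1,B2} = {B0}; idom=B0
  B4: preds {B0,B1,B3}: {B0} ∩ {B0,B1} ∩ {B0,B3} = {B0}; idom=B0

DF walk-up:
  B1←B0: walk · to B0
  B1←B2: walk B2→B1 to B0
  B4←B0: walk · to B0
  B4←B1: walk B1 to B0
  B4←B3: walk B3 to B0
  B0 → ∅
  B1 → {B1,B4}
  B2 → {B1}
  B3 → {B4}
  B4 → ∅

φ for a: defs {B3}
  DF⁺ = {B4}

Answer: ["B4"]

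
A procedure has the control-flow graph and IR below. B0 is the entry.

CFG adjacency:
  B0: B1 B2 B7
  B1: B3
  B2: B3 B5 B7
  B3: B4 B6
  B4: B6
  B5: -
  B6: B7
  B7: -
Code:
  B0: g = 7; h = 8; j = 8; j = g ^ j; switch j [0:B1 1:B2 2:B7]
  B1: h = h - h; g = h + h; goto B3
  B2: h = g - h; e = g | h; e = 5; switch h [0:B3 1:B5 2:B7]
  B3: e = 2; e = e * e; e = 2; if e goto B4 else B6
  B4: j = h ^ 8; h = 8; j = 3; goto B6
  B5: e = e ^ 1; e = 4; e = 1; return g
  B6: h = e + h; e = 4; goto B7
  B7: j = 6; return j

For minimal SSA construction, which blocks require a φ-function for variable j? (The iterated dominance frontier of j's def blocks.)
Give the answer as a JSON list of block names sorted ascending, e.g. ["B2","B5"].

Answer: ["B6", "B7"]

Analysis:
idom tree: B1←B0 B2←B0 B3←B0 B4←B3 B5←B2 B6←B3 B7←B0
Dom∩ at merges:
  B3: preds {B1,B2}: {B0,B1} ∩ {B0,B2} = {B0}; idom=B0
  B6: preds {B3,B4}: {B0,B3} ∩ {B0,B3,B4} = {B0,B3}; idom=B3
  B7: preds {B0,B2,B6}: {B0} ∩ {B0,B2} ∩ {B0,B3,B6} = {B0}; idom=B0

DF walk-up:
  B3←B1: walk B1 to B0
  B3←B2: walk B2 to B0
  B6←B3: walk · to B3
  B6←B4: walk B4 to B3
  B7←B0: walk · to B0
  B7←B2: walk B2 to B0
  B7←B6: walk B6→B3 to B0
  B0: DF=∅
  B1: DF={B3}
  B2: DF={B3,B7}
  B3: DF={B7}
  B4: DF={B6}
  B5: DF=∅
  B6: DF={B7}
  B7: DF=∅

φ for j: defs {B0,B4,B7}
  DF⁺ = {B6,B7}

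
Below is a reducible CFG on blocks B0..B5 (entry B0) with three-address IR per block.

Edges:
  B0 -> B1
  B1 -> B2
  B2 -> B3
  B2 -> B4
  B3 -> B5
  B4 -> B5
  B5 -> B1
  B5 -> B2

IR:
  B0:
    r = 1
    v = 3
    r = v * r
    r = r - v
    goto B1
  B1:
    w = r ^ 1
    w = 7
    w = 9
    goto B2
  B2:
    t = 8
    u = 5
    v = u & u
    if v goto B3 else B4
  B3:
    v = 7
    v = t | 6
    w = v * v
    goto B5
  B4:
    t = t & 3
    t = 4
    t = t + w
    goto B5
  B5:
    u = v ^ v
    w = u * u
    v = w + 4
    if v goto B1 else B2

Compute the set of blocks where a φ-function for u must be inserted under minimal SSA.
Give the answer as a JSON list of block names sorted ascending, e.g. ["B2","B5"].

Answer: ["B1", "B2"]

Analysis:
idom tree: B1←B0 B2←B1 B3←B2 B4←B2 B5←B2
Dom∩ at merges:
  B1: preds {B0,B5}: {B0} ∩ {B0,B1,B2,B5} = {B0}; idom=B0
  B2: preds {B1,B5}: {B0,B1} ∩ {B0,B1,B2,B5} = {B0,B1}; idom=B1
  B5: preds {B3,B4}: {B0,B1,B2,B3} ∩ {B0,B1,B2,B4} = {B0,B1,B2}; idom=B2

DF derivation:
  join B1 pred B0: · stop@B0
  join B1 pred B5: B5→B2→B1 stop@B0
  join B2 pred B1: · stop@B1
  join B2 pred B5: B5→B2 stop@B1
  join B5 pred B3: B3 stop@B2
  join B5 pred B4: B4 stop@B2
  DF(B0)=∅
  DF(B1)={B1}
  DF(B2)={B1,B2}
  DF(B3)={B5}
  DF(B4)={B5}
  DF(B5)={B1,B2}

φ for u: defs {B2,B5}
  DF⁺ = {B1,B2}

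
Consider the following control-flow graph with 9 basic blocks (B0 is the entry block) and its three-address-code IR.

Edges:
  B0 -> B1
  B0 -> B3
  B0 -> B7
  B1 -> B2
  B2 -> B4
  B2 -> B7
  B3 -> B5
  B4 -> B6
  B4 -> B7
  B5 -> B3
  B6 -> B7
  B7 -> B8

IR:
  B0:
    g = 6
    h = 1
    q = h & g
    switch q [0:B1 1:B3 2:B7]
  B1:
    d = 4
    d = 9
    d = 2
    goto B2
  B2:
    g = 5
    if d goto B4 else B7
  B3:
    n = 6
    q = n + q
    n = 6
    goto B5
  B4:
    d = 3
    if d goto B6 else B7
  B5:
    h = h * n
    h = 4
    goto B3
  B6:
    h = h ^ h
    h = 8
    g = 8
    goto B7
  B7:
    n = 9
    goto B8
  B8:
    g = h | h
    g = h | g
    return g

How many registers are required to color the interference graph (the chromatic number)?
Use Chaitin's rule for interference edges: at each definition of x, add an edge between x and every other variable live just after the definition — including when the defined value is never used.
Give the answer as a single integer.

Per-block:
  B0: def={g,h,q} ue=∅
  B1: def={d} ue=∅
  B2: def={g} ue={d}
  B3: def={n,q} ue={q}
  B4: def={d} ue=∅
  B5: def={h} ue={h,n}
  B6: def={g,h} ue={h}
  B7: def={n} ue=∅
  B8: def={g} ue={h}

Live sets:
  live B0: ∅→{h,q}
  live B1: {h}→{d,h}
  live B2: {d,h}→{h}
  live B3: {h,q}→{h,n,q}
  live B4: {h}→{h}
  live B5: {h,n,q}→{h,q}
  live B6: {h}→{h}
  live B7: {h}→{h}
  live B8: {h}→∅

Conflict graph:
  d↔{g,h}
  g↔{d,h}
  h↔{d,g,n,q}
  n↔{h,q}
  q↔{h,n}

Registers:
  clique {d,g,h} ⇒ need ≥ 3
  3-colouring: r0={h}  r1={d,n}  r2={g,q}
  χ = 3

Answer: 3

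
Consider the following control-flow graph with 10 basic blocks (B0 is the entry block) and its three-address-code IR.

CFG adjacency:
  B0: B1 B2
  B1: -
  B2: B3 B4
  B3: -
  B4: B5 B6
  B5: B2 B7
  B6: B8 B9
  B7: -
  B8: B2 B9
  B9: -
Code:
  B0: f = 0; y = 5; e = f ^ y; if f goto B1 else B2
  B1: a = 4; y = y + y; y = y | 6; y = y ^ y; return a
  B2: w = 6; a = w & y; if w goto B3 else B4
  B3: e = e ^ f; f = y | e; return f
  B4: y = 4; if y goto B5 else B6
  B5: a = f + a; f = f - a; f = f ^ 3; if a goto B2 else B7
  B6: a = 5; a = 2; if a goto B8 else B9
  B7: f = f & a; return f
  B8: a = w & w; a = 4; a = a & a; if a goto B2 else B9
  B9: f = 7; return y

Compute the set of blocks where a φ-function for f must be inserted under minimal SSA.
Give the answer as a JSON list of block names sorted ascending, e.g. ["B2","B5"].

Answer: ["B2"]

Working:
idom tree: B1←B0 B2←B0 B3←B2 B4←B2 B5←B4 B6←B4 B7←B5 B8←B6 B9←B6
Dom∩ at merges:
  B2: preds {B0,B5,B8}: {B0} ∩ {B0,B2,B4,B5} ∩ {B0,B2,B4,B6,B8} = {B0}; idom=B0
  B9: preds {B6,B8}: {B0,B2,B4,B6} ∩ {B0,B2,B4,B6,B8} = {B0,B2,B4,B6}; idom=B6

Frontier:
  join B2 pred B0: · stop@B0
  join B2 pred B5: B5→B4→B2 stop@B0
  join B2 pred B8: B8→B6→B4→B2 stop@B0
  join B9 pred B6: · stop@B6
  join B9 pred B8: B8 stop@B6
  B0: DF=∅
  B1: DF=∅
  B2: DF={B2}
  B3: DF=∅
  B4: DF={B2}
  B5: DF={B2}
  B6: DF={B2}
  B7: DF=∅
  B8: DF={B2,B9}
  B9: DF=∅

φ for f: defs {B0,B3,B5,B7,B9}
  DF⁺ = {B2}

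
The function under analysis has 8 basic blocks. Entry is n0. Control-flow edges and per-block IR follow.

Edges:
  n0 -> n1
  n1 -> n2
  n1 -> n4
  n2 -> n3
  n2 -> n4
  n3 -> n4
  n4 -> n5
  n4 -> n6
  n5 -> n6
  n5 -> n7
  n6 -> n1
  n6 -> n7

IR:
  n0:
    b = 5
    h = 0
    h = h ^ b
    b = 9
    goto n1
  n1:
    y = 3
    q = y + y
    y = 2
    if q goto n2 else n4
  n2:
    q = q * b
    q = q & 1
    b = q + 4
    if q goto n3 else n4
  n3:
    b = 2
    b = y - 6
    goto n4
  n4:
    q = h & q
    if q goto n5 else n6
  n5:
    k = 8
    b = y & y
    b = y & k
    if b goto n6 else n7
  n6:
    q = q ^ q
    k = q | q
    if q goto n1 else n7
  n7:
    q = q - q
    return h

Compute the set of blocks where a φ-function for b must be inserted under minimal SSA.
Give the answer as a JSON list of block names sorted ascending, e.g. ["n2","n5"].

Answer: ["n1", "n4", "n6", "n7"]

Analysis:
idom tree: n1←n0 n2←n1 n3←n2 n4←n1 n5←n4 n6←n4 n7←n4
Dom at joins:
  n1: preds {n0,n6}: {n0} ∩ {n0,n1,n4,n6} = {n0}; idom=n0
  n4: preds {n1,n2,n3}: {n0,n1} ∩ {n0,n1,n2} ∩ {n0,n1,n2,n3} = {n0,n1}; idom=n1
  n6: preds {n4,n5}: {n0,n1,n4} ∩ {n0,n1,n4,n5} = {n0,n1,n4}; idom=n4
  n7: preds {n5,n6}: {n0,n1,n4,n5} ∩ {n0,n1,n4,n6} = {n0,n1,n4}; idom=n4

Frontier:
  join n1 pred n0: · stop@n0
  join n1 pred n6: n6→n4→n1 stop@n0
  join n4 pred n1: · stop@n1
  join n4 pred n2: n2 stop@n1
  join n4 pred n3: n3→n2 stop@n1
  join n6 pred n4: · stop@n4
  join n6 pred n5: n5 stop@n4
  join n7 pred n5: n5 stop@n4
  join n7 pred n6: n6 stop@n4
  n0 → ∅
  n1 → {n1}
  n2 → {n4}
  n3 → {n4}
  n4 → {n1}
  n5 → {n6,n7}
  n6 → {n1,n7}
  n7 → ∅

φ for b: defs {n0,n2,n3,n5}
  DF⁺ = {n1,n4,n6,n7}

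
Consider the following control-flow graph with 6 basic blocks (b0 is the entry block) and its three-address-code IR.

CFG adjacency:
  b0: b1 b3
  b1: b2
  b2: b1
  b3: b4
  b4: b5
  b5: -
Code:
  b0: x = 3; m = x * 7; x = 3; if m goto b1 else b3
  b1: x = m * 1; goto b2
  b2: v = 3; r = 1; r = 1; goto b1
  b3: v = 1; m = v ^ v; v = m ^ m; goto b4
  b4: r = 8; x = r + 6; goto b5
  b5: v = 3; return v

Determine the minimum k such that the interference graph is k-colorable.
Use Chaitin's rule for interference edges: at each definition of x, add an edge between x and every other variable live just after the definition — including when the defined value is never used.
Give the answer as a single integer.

Answer: 2

Analysis:
Per-block:
  b0 def {m,x} use ∅
  b1 def {x} use {m}
  b2 def {r,v} use ∅
  b3 def {m,v} use ∅
  b4 def {r,x} use ∅
  b5 def {v} use ∅

Liveness:
  b0: in=∅ out={m}
  b1: in={m} out={m}
  b2: in={m} out={m}
  b3: in=∅ out=∅
  b4: in=∅ out=∅
  b5: in=∅ out=∅

Interference:
  m — {r,v,x}
  r — {m}
  v — {m}
  x — {m}

Registers:
  clique {m,r} ⇒ need ≥ 2
  assign m→c0 r→c1 v→c1 x→c1 — no edge inside a register ⇒ χ ≤ 2
  χ = 2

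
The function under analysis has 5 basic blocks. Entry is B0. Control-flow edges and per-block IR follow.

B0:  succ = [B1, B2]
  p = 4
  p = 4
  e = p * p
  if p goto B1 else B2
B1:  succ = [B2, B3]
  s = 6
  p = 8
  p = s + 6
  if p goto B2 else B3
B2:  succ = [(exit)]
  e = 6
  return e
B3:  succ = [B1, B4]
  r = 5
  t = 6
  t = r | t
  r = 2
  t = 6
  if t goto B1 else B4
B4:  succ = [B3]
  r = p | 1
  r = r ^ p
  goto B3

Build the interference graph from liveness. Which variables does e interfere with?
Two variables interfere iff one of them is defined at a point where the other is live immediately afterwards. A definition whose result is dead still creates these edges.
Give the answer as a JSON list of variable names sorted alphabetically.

Per-block:
  B0 def {e,p} use ∅
  B1 def {p,s} use ∅
  B2 def {e} use ∅
  B3 def {r,t} use ∅
  B4 def {r} use {p}

Liveness:
  B0: in=∅ out=∅
  B1: in=∅ out={p}
  B2: in=∅ out=∅
  B3: in={p} out={p}
  B4: in={p} out={p}

Conflict graph:
  e: {p}
  p: {e,r,s,t}
  r: {p,t}
  s: {p}
  t: {p,r}

N(e) = ["p"]

Answer: ["p"]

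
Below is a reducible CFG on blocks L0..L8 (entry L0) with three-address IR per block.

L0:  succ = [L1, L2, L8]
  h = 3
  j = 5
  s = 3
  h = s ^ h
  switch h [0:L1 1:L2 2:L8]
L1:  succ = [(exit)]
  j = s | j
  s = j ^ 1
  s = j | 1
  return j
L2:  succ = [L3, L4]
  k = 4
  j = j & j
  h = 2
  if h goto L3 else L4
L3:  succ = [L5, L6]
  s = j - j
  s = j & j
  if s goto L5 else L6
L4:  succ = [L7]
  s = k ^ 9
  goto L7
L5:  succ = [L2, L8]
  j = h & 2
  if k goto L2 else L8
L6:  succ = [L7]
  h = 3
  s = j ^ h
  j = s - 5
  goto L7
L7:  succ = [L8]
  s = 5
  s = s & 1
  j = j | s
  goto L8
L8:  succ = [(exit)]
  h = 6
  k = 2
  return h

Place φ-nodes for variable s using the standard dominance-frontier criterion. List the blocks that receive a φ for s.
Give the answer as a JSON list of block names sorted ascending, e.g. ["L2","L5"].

idom tree: L1←L0 L2←L0 L3←L2 L4←L2 L5←L3 L6←L3 L7←L2 L8←L0
Dom at joins:
  L2: preds {L0,L5}: {L0} ∩ {L0,L2,L3,L5} = {L0}; idom=L0
  L7: preds {L4,L6}: {L0,L2,L4} ∩ {L0,L2,L3,L6} = {L0,L2}; idom=L2
  L8: preds {L0,L5,L7}: {L0} ∩ {L0,L2,L3,L5} ∩ {L0,L2,L7} = {L0}; idom=L0

DF derivation:
  join L2 pred L0: · stop@L0
  join L2 pred L5: L5→L3→L2 stop@L0
  join L7 pred L4: L4 stop@L2
  join L7 pred L6: L6→L3 stop@L2
  join L8 pred L0: · stop@L0
  join L8 pred L5: L5→L3→L2 stop@L0
  join L8 pred L7: L7→L2 stop@L0
  DF(L0)=∅
  DF(L1)=∅
  DF(L2)={L2,L8}
  DF(L3)={L2,L7,L8}
  DF(L4)={L7}
  DF(L5)={L2,L8}
  DF(L6)={L7}
  DF(L7)={L8}
  DF(L8)=∅

φ for s: defs {L0,L1,L3,L4,L6,L7}
  DF⁺ = {L2,L7,L8}

Answer: ["L2", "L7", "L8"]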